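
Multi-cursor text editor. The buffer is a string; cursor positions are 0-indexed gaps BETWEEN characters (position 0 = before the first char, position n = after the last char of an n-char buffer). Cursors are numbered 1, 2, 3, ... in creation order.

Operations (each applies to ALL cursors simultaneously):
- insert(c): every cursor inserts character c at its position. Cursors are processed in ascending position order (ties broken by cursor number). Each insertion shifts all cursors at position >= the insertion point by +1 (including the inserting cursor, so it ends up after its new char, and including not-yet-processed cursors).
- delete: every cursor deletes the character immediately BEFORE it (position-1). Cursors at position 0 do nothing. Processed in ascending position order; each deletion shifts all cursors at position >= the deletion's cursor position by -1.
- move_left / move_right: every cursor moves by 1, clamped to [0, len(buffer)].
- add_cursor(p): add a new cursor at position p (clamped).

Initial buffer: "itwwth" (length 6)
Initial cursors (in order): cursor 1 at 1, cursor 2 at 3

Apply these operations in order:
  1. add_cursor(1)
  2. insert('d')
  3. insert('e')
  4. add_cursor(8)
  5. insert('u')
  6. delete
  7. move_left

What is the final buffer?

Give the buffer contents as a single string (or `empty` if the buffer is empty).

After op 1 (add_cursor(1)): buffer="itwwth" (len 6), cursors c1@1 c3@1 c2@3, authorship ......
After op 2 (insert('d')): buffer="iddtwdwth" (len 9), cursors c1@3 c3@3 c2@6, authorship .13..2...
After op 3 (insert('e')): buffer="iddeetwdewth" (len 12), cursors c1@5 c3@5 c2@9, authorship .1313..22...
After op 4 (add_cursor(8)): buffer="iddeetwdewth" (len 12), cursors c1@5 c3@5 c4@8 c2@9, authorship .1313..22...
After op 5 (insert('u')): buffer="iddeeuutwdueuwth" (len 16), cursors c1@7 c3@7 c4@11 c2@13, authorship .131313..2422...
After op 6 (delete): buffer="iddeetwdewth" (len 12), cursors c1@5 c3@5 c4@8 c2@9, authorship .1313..22...
After op 7 (move_left): buffer="iddeetwdewth" (len 12), cursors c1@4 c3@4 c4@7 c2@8, authorship .1313..22...

Answer: iddeetwdewth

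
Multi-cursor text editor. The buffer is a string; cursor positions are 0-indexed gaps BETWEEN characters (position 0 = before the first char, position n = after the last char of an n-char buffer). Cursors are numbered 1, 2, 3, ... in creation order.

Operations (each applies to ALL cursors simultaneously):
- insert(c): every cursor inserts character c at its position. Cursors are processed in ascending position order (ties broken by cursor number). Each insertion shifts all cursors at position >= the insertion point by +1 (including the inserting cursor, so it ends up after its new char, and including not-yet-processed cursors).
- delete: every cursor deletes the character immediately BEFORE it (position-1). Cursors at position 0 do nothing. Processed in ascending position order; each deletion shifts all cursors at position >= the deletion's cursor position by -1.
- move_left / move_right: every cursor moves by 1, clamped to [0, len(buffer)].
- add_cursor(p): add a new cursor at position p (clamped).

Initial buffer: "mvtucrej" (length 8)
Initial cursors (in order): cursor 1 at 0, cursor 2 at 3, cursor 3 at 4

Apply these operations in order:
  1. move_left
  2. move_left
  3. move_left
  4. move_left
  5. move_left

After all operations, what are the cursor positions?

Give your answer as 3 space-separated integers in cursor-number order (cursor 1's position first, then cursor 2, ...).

Answer: 0 0 0

Derivation:
After op 1 (move_left): buffer="mvtucrej" (len 8), cursors c1@0 c2@2 c3@3, authorship ........
After op 2 (move_left): buffer="mvtucrej" (len 8), cursors c1@0 c2@1 c3@2, authorship ........
After op 3 (move_left): buffer="mvtucrej" (len 8), cursors c1@0 c2@0 c3@1, authorship ........
After op 4 (move_left): buffer="mvtucrej" (len 8), cursors c1@0 c2@0 c3@0, authorship ........
After op 5 (move_left): buffer="mvtucrej" (len 8), cursors c1@0 c2@0 c3@0, authorship ........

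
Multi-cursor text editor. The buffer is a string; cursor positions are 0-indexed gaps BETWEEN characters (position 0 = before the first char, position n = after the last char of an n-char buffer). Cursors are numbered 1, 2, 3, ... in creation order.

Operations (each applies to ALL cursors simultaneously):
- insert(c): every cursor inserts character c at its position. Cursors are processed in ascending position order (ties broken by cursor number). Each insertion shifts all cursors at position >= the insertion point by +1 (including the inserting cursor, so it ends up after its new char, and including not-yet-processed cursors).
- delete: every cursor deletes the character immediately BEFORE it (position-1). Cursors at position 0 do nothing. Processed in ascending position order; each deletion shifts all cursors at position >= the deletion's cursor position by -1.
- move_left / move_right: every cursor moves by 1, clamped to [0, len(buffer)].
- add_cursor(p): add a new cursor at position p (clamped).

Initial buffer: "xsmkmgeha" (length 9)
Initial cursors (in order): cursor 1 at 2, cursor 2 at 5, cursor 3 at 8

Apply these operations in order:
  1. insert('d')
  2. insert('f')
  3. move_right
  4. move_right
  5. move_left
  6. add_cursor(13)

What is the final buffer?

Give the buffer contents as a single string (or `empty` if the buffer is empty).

After op 1 (insert('d')): buffer="xsdmkmdgehda" (len 12), cursors c1@3 c2@7 c3@11, authorship ..1...2...3.
After op 2 (insert('f')): buffer="xsdfmkmdfgehdfa" (len 15), cursors c1@4 c2@9 c3@14, authorship ..11...22...33.
After op 3 (move_right): buffer="xsdfmkmdfgehdfa" (len 15), cursors c1@5 c2@10 c3@15, authorship ..11...22...33.
After op 4 (move_right): buffer="xsdfmkmdfgehdfa" (len 15), cursors c1@6 c2@11 c3@15, authorship ..11...22...33.
After op 5 (move_left): buffer="xsdfmkmdfgehdfa" (len 15), cursors c1@5 c2@10 c3@14, authorship ..11...22...33.
After op 6 (add_cursor(13)): buffer="xsdfmkmdfgehdfa" (len 15), cursors c1@5 c2@10 c4@13 c3@14, authorship ..11...22...33.

Answer: xsdfmkmdfgehdfa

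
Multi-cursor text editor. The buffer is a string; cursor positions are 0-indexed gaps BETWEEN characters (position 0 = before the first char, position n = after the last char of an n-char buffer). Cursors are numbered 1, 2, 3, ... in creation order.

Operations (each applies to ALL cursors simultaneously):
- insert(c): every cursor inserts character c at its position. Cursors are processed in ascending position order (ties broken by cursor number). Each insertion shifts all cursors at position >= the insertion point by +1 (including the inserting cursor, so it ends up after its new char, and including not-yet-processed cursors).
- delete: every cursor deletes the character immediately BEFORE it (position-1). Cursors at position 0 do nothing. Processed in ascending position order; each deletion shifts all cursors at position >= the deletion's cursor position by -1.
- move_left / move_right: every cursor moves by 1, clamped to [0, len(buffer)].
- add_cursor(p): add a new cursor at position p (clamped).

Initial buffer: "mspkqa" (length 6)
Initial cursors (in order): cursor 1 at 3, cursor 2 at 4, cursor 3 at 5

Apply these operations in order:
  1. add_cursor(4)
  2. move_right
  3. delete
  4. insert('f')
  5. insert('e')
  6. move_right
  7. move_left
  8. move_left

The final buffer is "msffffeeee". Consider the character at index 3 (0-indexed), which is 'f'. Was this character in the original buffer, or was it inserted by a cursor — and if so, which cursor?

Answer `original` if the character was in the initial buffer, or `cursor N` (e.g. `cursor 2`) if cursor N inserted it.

Answer: cursor 2

Derivation:
After op 1 (add_cursor(4)): buffer="mspkqa" (len 6), cursors c1@3 c2@4 c4@4 c3@5, authorship ......
After op 2 (move_right): buffer="mspkqa" (len 6), cursors c1@4 c2@5 c4@5 c3@6, authorship ......
After op 3 (delete): buffer="ms" (len 2), cursors c1@2 c2@2 c3@2 c4@2, authorship ..
After op 4 (insert('f')): buffer="msffff" (len 6), cursors c1@6 c2@6 c3@6 c4@6, authorship ..1234
After op 5 (insert('e')): buffer="msffffeeee" (len 10), cursors c1@10 c2@10 c3@10 c4@10, authorship ..12341234
After op 6 (move_right): buffer="msffffeeee" (len 10), cursors c1@10 c2@10 c3@10 c4@10, authorship ..12341234
After op 7 (move_left): buffer="msffffeeee" (len 10), cursors c1@9 c2@9 c3@9 c4@9, authorship ..12341234
After op 8 (move_left): buffer="msffffeeee" (len 10), cursors c1@8 c2@8 c3@8 c4@8, authorship ..12341234
Authorship (.=original, N=cursor N): . . 1 2 3 4 1 2 3 4
Index 3: author = 2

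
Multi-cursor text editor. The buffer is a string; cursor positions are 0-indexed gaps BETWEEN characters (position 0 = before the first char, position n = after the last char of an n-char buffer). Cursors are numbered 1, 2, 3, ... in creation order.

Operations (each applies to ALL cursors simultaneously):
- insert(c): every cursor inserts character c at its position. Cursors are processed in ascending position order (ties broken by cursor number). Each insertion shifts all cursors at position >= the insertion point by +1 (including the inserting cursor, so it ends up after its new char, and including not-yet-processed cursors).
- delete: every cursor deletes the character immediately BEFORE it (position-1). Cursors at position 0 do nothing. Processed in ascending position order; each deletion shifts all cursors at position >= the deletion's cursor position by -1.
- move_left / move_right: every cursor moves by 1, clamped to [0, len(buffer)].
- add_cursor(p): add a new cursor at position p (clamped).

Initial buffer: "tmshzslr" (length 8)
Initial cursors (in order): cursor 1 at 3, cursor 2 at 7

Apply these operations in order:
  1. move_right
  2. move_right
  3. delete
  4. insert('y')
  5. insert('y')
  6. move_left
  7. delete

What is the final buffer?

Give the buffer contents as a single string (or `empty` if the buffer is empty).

Answer: tmshysly

Derivation:
After op 1 (move_right): buffer="tmshzslr" (len 8), cursors c1@4 c2@8, authorship ........
After op 2 (move_right): buffer="tmshzslr" (len 8), cursors c1@5 c2@8, authorship ........
After op 3 (delete): buffer="tmshsl" (len 6), cursors c1@4 c2@6, authorship ......
After op 4 (insert('y')): buffer="tmshysly" (len 8), cursors c1@5 c2@8, authorship ....1..2
After op 5 (insert('y')): buffer="tmshyyslyy" (len 10), cursors c1@6 c2@10, authorship ....11..22
After op 6 (move_left): buffer="tmshyyslyy" (len 10), cursors c1@5 c2@9, authorship ....11..22
After op 7 (delete): buffer="tmshysly" (len 8), cursors c1@4 c2@7, authorship ....1..2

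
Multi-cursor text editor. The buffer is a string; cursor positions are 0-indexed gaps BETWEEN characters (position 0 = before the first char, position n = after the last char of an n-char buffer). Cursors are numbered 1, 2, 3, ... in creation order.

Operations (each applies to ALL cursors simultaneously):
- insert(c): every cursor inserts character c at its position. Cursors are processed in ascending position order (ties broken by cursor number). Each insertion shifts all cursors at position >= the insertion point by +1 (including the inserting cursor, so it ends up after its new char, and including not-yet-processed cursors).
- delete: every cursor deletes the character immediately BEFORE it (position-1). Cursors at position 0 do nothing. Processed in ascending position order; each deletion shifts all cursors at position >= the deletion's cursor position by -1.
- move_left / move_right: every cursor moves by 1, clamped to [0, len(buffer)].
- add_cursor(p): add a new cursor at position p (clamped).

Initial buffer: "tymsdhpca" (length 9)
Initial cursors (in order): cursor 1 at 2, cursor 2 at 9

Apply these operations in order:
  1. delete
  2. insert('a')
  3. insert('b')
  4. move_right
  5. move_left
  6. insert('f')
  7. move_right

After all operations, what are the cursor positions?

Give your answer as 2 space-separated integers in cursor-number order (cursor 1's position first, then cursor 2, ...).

After op 1 (delete): buffer="tmsdhpc" (len 7), cursors c1@1 c2@7, authorship .......
After op 2 (insert('a')): buffer="tamsdhpca" (len 9), cursors c1@2 c2@9, authorship .1......2
After op 3 (insert('b')): buffer="tabmsdhpcab" (len 11), cursors c1@3 c2@11, authorship .11......22
After op 4 (move_right): buffer="tabmsdhpcab" (len 11), cursors c1@4 c2@11, authorship .11......22
After op 5 (move_left): buffer="tabmsdhpcab" (len 11), cursors c1@3 c2@10, authorship .11......22
After op 6 (insert('f')): buffer="tabfmsdhpcafb" (len 13), cursors c1@4 c2@12, authorship .111......222
After op 7 (move_right): buffer="tabfmsdhpcafb" (len 13), cursors c1@5 c2@13, authorship .111......222

Answer: 5 13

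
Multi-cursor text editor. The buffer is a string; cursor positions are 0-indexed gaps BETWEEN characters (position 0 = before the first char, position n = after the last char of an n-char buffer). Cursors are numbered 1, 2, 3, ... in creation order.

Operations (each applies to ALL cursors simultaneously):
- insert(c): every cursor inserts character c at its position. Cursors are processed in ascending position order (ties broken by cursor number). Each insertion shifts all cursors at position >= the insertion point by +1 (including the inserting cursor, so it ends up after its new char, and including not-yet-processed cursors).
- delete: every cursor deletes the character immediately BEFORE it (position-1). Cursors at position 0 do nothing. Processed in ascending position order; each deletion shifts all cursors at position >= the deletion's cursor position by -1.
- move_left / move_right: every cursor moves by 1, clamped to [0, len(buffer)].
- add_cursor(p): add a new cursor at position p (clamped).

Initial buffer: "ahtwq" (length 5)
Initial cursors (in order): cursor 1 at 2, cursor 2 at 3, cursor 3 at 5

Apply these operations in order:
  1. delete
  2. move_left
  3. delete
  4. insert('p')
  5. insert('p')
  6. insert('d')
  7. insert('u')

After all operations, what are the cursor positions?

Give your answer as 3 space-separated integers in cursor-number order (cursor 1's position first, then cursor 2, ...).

After op 1 (delete): buffer="aw" (len 2), cursors c1@1 c2@1 c3@2, authorship ..
After op 2 (move_left): buffer="aw" (len 2), cursors c1@0 c2@0 c3@1, authorship ..
After op 3 (delete): buffer="w" (len 1), cursors c1@0 c2@0 c3@0, authorship .
After op 4 (insert('p')): buffer="pppw" (len 4), cursors c1@3 c2@3 c3@3, authorship 123.
After op 5 (insert('p')): buffer="ppppppw" (len 7), cursors c1@6 c2@6 c3@6, authorship 123123.
After op 6 (insert('d')): buffer="ppppppdddw" (len 10), cursors c1@9 c2@9 c3@9, authorship 123123123.
After op 7 (insert('u')): buffer="ppppppddduuuw" (len 13), cursors c1@12 c2@12 c3@12, authorship 123123123123.

Answer: 12 12 12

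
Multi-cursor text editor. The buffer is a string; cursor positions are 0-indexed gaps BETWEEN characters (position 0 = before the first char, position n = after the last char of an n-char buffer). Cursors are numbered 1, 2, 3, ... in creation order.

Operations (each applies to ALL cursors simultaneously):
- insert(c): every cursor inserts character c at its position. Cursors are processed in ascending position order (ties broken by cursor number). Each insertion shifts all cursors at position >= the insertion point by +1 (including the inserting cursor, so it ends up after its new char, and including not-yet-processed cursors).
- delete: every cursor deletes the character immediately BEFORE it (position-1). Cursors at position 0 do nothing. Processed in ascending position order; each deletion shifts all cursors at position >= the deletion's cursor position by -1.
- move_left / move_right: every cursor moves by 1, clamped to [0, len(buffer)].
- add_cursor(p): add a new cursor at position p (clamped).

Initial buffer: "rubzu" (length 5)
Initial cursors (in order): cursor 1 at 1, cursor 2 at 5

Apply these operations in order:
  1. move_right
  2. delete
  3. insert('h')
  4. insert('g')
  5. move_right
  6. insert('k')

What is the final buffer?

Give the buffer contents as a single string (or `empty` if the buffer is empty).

Answer: rhgbkzhgk

Derivation:
After op 1 (move_right): buffer="rubzu" (len 5), cursors c1@2 c2@5, authorship .....
After op 2 (delete): buffer="rbz" (len 3), cursors c1@1 c2@3, authorship ...
After op 3 (insert('h')): buffer="rhbzh" (len 5), cursors c1@2 c2@5, authorship .1..2
After op 4 (insert('g')): buffer="rhgbzhg" (len 7), cursors c1@3 c2@7, authorship .11..22
After op 5 (move_right): buffer="rhgbzhg" (len 7), cursors c1@4 c2@7, authorship .11..22
After op 6 (insert('k')): buffer="rhgbkzhgk" (len 9), cursors c1@5 c2@9, authorship .11.1.222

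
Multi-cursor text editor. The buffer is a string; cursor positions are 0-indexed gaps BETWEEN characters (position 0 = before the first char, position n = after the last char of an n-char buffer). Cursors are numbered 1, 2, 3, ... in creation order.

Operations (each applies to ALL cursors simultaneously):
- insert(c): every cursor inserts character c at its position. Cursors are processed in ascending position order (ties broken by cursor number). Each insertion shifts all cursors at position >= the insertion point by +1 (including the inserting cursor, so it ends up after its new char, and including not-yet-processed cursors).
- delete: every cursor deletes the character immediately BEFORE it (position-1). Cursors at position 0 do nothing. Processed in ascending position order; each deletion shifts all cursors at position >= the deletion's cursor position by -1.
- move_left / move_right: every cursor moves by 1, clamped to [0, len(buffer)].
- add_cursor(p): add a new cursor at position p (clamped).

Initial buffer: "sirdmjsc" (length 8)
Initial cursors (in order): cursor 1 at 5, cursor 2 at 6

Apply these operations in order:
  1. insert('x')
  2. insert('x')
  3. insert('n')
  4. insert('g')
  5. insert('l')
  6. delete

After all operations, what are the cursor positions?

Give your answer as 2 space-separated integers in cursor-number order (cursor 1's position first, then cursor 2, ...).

After op 1 (insert('x')): buffer="sirdmxjxsc" (len 10), cursors c1@6 c2@8, authorship .....1.2..
After op 2 (insert('x')): buffer="sirdmxxjxxsc" (len 12), cursors c1@7 c2@10, authorship .....11.22..
After op 3 (insert('n')): buffer="sirdmxxnjxxnsc" (len 14), cursors c1@8 c2@12, authorship .....111.222..
After op 4 (insert('g')): buffer="sirdmxxngjxxngsc" (len 16), cursors c1@9 c2@14, authorship .....1111.2222..
After op 5 (insert('l')): buffer="sirdmxxngljxxnglsc" (len 18), cursors c1@10 c2@16, authorship .....11111.22222..
After op 6 (delete): buffer="sirdmxxngjxxngsc" (len 16), cursors c1@9 c2@14, authorship .....1111.2222..

Answer: 9 14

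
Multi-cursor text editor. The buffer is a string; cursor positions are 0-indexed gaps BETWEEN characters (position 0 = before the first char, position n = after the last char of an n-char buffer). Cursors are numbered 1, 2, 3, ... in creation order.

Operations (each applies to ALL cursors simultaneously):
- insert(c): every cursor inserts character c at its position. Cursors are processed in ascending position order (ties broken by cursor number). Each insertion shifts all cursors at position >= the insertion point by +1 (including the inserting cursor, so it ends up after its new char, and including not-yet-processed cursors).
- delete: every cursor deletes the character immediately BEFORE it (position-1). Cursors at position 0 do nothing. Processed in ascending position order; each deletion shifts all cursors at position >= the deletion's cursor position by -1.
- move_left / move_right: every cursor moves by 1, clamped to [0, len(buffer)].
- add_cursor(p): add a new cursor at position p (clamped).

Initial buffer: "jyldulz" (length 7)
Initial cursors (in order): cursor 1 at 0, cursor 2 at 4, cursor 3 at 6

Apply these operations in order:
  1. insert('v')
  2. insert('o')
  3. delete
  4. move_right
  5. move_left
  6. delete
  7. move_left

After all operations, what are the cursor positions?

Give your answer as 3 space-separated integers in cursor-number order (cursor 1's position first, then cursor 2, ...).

After op 1 (insert('v')): buffer="vjyldvulvz" (len 10), cursors c1@1 c2@6 c3@9, authorship 1....2..3.
After op 2 (insert('o')): buffer="vojyldvoulvoz" (len 13), cursors c1@2 c2@8 c3@12, authorship 11....22..33.
After op 3 (delete): buffer="vjyldvulvz" (len 10), cursors c1@1 c2@6 c3@9, authorship 1....2..3.
After op 4 (move_right): buffer="vjyldvulvz" (len 10), cursors c1@2 c2@7 c3@10, authorship 1....2..3.
After op 5 (move_left): buffer="vjyldvulvz" (len 10), cursors c1@1 c2@6 c3@9, authorship 1....2..3.
After op 6 (delete): buffer="jyldulz" (len 7), cursors c1@0 c2@4 c3@6, authorship .......
After op 7 (move_left): buffer="jyldulz" (len 7), cursors c1@0 c2@3 c3@5, authorship .......

Answer: 0 3 5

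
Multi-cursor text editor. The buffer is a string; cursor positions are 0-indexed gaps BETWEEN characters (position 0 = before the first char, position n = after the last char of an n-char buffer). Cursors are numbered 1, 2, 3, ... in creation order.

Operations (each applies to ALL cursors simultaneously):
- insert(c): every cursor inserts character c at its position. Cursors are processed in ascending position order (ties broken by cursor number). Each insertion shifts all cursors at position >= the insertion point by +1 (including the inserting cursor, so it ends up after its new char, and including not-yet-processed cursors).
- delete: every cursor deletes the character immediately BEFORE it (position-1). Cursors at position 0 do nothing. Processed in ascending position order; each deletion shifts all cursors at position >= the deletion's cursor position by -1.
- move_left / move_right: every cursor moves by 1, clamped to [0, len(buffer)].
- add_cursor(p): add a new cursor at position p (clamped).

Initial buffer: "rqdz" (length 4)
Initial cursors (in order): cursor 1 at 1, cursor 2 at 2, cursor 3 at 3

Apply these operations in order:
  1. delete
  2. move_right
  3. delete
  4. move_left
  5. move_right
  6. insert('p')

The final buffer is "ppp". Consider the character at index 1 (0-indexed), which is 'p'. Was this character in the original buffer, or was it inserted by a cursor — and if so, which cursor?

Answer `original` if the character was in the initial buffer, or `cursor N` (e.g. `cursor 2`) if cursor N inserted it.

After op 1 (delete): buffer="z" (len 1), cursors c1@0 c2@0 c3@0, authorship .
After op 2 (move_right): buffer="z" (len 1), cursors c1@1 c2@1 c3@1, authorship .
After op 3 (delete): buffer="" (len 0), cursors c1@0 c2@0 c3@0, authorship 
After op 4 (move_left): buffer="" (len 0), cursors c1@0 c2@0 c3@0, authorship 
After op 5 (move_right): buffer="" (len 0), cursors c1@0 c2@0 c3@0, authorship 
After op 6 (insert('p')): buffer="ppp" (len 3), cursors c1@3 c2@3 c3@3, authorship 123
Authorship (.=original, N=cursor N): 1 2 3
Index 1: author = 2

Answer: cursor 2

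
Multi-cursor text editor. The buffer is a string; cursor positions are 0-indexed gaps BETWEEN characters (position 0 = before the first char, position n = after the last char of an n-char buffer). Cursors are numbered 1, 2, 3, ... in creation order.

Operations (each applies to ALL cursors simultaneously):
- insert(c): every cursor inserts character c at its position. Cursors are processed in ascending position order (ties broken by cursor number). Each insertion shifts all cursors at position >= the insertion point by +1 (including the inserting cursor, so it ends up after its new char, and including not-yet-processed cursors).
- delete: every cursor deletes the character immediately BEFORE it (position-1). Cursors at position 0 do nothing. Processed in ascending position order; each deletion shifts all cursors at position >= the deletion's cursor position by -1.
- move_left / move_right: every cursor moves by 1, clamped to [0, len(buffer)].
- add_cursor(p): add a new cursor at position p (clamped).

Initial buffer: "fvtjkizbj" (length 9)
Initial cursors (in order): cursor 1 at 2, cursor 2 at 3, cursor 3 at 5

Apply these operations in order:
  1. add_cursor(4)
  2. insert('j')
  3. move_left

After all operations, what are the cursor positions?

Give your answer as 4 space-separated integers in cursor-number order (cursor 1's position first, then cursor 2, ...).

After op 1 (add_cursor(4)): buffer="fvtjkizbj" (len 9), cursors c1@2 c2@3 c4@4 c3@5, authorship .........
After op 2 (insert('j')): buffer="fvjtjjjkjizbj" (len 13), cursors c1@3 c2@5 c4@7 c3@9, authorship ..1.2.4.3....
After op 3 (move_left): buffer="fvjtjjjkjizbj" (len 13), cursors c1@2 c2@4 c4@6 c3@8, authorship ..1.2.4.3....

Answer: 2 4 8 6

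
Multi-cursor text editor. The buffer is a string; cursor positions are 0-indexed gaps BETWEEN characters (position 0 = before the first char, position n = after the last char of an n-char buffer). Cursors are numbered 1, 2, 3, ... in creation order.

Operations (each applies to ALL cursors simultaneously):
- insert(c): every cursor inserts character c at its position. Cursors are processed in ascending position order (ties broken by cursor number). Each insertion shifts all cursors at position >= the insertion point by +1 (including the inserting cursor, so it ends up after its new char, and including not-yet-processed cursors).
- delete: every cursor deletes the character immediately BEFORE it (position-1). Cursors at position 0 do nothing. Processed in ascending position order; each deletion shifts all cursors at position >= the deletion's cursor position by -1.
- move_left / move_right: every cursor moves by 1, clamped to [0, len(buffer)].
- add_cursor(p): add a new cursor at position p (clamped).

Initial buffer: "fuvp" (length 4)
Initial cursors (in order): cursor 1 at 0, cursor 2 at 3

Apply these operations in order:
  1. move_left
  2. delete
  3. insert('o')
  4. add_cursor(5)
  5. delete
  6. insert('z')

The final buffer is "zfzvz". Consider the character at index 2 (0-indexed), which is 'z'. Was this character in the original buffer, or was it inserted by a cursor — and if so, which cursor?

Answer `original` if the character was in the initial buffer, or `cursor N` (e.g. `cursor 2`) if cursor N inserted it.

After op 1 (move_left): buffer="fuvp" (len 4), cursors c1@0 c2@2, authorship ....
After op 2 (delete): buffer="fvp" (len 3), cursors c1@0 c2@1, authorship ...
After op 3 (insert('o')): buffer="ofovp" (len 5), cursors c1@1 c2@3, authorship 1.2..
After op 4 (add_cursor(5)): buffer="ofovp" (len 5), cursors c1@1 c2@3 c3@5, authorship 1.2..
After op 5 (delete): buffer="fv" (len 2), cursors c1@0 c2@1 c3@2, authorship ..
After op 6 (insert('z')): buffer="zfzvz" (len 5), cursors c1@1 c2@3 c3@5, authorship 1.2.3
Authorship (.=original, N=cursor N): 1 . 2 . 3
Index 2: author = 2

Answer: cursor 2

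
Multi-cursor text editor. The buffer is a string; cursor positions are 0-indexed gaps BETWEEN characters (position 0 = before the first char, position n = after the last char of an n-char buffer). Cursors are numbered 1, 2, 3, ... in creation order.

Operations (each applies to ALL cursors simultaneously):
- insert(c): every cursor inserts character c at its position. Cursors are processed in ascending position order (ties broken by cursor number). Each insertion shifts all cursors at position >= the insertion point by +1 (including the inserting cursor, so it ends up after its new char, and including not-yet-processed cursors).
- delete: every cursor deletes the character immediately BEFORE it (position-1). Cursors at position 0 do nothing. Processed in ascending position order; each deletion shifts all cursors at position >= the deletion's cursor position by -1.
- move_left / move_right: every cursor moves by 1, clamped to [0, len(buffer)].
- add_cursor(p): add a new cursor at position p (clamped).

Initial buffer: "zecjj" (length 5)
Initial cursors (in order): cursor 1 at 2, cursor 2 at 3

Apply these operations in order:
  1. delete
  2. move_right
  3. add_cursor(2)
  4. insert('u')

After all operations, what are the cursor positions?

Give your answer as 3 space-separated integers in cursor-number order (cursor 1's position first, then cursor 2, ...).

After op 1 (delete): buffer="zjj" (len 3), cursors c1@1 c2@1, authorship ...
After op 2 (move_right): buffer="zjj" (len 3), cursors c1@2 c2@2, authorship ...
After op 3 (add_cursor(2)): buffer="zjj" (len 3), cursors c1@2 c2@2 c3@2, authorship ...
After op 4 (insert('u')): buffer="zjuuuj" (len 6), cursors c1@5 c2@5 c3@5, authorship ..123.

Answer: 5 5 5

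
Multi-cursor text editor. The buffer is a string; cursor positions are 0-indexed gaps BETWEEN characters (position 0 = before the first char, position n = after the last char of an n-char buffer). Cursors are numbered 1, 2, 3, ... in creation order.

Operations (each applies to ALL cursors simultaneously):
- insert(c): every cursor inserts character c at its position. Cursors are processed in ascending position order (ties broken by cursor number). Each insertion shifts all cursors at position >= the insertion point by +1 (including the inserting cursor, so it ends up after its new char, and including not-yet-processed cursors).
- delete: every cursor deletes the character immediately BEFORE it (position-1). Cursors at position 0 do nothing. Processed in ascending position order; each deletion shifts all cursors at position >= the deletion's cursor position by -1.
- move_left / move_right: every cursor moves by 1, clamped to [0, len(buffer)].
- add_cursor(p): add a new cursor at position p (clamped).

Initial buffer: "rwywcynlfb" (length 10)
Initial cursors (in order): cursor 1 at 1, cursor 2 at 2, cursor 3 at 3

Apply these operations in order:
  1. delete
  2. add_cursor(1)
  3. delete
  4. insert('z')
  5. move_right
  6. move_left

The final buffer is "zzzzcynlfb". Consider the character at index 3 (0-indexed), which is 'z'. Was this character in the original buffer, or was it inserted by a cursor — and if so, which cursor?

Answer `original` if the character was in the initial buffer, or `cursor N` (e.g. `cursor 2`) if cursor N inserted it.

After op 1 (delete): buffer="wcynlfb" (len 7), cursors c1@0 c2@0 c3@0, authorship .......
After op 2 (add_cursor(1)): buffer="wcynlfb" (len 7), cursors c1@0 c2@0 c3@0 c4@1, authorship .......
After op 3 (delete): buffer="cynlfb" (len 6), cursors c1@0 c2@0 c3@0 c4@0, authorship ......
After op 4 (insert('z')): buffer="zzzzcynlfb" (len 10), cursors c1@4 c2@4 c3@4 c4@4, authorship 1234......
After op 5 (move_right): buffer="zzzzcynlfb" (len 10), cursors c1@5 c2@5 c3@5 c4@5, authorship 1234......
After op 6 (move_left): buffer="zzzzcynlfb" (len 10), cursors c1@4 c2@4 c3@4 c4@4, authorship 1234......
Authorship (.=original, N=cursor N): 1 2 3 4 . . . . . .
Index 3: author = 4

Answer: cursor 4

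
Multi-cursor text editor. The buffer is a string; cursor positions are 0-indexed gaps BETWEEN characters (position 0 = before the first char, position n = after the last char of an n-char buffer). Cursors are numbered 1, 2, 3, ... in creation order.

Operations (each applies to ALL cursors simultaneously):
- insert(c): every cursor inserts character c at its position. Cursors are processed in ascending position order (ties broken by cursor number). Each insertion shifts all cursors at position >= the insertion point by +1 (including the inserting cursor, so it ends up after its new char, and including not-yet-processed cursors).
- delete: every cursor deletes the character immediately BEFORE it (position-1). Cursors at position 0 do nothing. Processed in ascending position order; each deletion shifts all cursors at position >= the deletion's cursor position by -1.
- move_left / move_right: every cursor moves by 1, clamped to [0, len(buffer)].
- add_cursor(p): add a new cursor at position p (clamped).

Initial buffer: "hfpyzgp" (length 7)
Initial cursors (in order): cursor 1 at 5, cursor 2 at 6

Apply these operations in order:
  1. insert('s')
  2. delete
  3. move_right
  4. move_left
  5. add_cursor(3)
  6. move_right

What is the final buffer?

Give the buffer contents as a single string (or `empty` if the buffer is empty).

Answer: hfpyzgp

Derivation:
After op 1 (insert('s')): buffer="hfpyzsgsp" (len 9), cursors c1@6 c2@8, authorship .....1.2.
After op 2 (delete): buffer="hfpyzgp" (len 7), cursors c1@5 c2@6, authorship .......
After op 3 (move_right): buffer="hfpyzgp" (len 7), cursors c1@6 c2@7, authorship .......
After op 4 (move_left): buffer="hfpyzgp" (len 7), cursors c1@5 c2@6, authorship .......
After op 5 (add_cursor(3)): buffer="hfpyzgp" (len 7), cursors c3@3 c1@5 c2@6, authorship .......
After op 6 (move_right): buffer="hfpyzgp" (len 7), cursors c3@4 c1@6 c2@7, authorship .......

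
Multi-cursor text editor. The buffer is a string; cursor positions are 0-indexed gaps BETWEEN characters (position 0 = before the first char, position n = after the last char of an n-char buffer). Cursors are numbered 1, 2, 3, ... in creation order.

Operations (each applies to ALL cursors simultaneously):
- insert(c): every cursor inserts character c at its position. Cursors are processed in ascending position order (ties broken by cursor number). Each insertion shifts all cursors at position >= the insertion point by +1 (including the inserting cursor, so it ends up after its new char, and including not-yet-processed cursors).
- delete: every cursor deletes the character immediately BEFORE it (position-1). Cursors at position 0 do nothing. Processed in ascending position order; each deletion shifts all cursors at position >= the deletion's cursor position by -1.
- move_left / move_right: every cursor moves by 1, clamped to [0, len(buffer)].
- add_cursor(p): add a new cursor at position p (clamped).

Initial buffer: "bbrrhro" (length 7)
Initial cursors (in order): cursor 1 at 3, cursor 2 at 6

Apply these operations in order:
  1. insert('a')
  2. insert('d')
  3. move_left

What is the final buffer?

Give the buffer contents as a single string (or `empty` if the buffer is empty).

Answer: bbradrhrado

Derivation:
After op 1 (insert('a')): buffer="bbrarhrao" (len 9), cursors c1@4 c2@8, authorship ...1...2.
After op 2 (insert('d')): buffer="bbradrhrado" (len 11), cursors c1@5 c2@10, authorship ...11...22.
After op 3 (move_left): buffer="bbradrhrado" (len 11), cursors c1@4 c2@9, authorship ...11...22.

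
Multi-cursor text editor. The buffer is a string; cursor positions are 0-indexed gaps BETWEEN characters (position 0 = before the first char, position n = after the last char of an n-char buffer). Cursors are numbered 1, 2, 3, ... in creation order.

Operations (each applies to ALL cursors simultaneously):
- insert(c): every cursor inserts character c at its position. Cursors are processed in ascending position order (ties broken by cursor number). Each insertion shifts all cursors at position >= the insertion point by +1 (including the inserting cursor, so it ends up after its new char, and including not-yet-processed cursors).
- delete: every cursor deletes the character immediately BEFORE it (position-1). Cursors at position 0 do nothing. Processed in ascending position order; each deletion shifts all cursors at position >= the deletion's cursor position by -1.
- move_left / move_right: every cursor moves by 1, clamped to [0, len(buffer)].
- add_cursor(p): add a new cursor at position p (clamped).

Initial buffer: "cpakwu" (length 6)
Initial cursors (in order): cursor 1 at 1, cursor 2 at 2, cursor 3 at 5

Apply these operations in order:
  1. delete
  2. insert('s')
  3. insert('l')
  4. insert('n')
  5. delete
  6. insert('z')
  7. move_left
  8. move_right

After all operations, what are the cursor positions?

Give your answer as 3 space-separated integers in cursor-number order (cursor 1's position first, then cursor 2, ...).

After op 1 (delete): buffer="aku" (len 3), cursors c1@0 c2@0 c3@2, authorship ...
After op 2 (insert('s')): buffer="ssaksu" (len 6), cursors c1@2 c2@2 c3@5, authorship 12..3.
After op 3 (insert('l')): buffer="ssllakslu" (len 9), cursors c1@4 c2@4 c3@8, authorship 1212..33.
After op 4 (insert('n')): buffer="ssllnnakslnu" (len 12), cursors c1@6 c2@6 c3@11, authorship 121212..333.
After op 5 (delete): buffer="ssllakslu" (len 9), cursors c1@4 c2@4 c3@8, authorship 1212..33.
After op 6 (insert('z')): buffer="ssllzzakslzu" (len 12), cursors c1@6 c2@6 c3@11, authorship 121212..333.
After op 7 (move_left): buffer="ssllzzakslzu" (len 12), cursors c1@5 c2@5 c3@10, authorship 121212..333.
After op 8 (move_right): buffer="ssllzzakslzu" (len 12), cursors c1@6 c2@6 c3@11, authorship 121212..333.

Answer: 6 6 11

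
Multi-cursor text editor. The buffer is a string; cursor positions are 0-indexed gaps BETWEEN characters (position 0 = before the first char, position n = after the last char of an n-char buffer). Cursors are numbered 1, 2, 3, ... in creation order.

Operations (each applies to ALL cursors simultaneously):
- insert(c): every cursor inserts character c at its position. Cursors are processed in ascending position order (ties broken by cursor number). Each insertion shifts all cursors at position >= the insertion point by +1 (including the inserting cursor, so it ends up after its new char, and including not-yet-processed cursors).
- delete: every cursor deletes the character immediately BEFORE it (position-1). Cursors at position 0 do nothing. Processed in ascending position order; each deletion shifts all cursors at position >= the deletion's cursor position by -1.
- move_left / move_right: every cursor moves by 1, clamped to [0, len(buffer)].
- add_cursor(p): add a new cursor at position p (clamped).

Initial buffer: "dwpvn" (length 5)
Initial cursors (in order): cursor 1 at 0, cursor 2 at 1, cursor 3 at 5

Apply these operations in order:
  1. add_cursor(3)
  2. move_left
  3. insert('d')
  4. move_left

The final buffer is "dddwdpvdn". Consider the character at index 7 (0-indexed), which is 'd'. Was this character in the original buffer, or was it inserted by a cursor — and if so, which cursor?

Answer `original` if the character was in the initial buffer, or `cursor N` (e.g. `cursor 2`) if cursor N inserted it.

Answer: cursor 3

Derivation:
After op 1 (add_cursor(3)): buffer="dwpvn" (len 5), cursors c1@0 c2@1 c4@3 c3@5, authorship .....
After op 2 (move_left): buffer="dwpvn" (len 5), cursors c1@0 c2@0 c4@2 c3@4, authorship .....
After op 3 (insert('d')): buffer="dddwdpvdn" (len 9), cursors c1@2 c2@2 c4@5 c3@8, authorship 12..4..3.
After op 4 (move_left): buffer="dddwdpvdn" (len 9), cursors c1@1 c2@1 c4@4 c3@7, authorship 12..4..3.
Authorship (.=original, N=cursor N): 1 2 . . 4 . . 3 .
Index 7: author = 3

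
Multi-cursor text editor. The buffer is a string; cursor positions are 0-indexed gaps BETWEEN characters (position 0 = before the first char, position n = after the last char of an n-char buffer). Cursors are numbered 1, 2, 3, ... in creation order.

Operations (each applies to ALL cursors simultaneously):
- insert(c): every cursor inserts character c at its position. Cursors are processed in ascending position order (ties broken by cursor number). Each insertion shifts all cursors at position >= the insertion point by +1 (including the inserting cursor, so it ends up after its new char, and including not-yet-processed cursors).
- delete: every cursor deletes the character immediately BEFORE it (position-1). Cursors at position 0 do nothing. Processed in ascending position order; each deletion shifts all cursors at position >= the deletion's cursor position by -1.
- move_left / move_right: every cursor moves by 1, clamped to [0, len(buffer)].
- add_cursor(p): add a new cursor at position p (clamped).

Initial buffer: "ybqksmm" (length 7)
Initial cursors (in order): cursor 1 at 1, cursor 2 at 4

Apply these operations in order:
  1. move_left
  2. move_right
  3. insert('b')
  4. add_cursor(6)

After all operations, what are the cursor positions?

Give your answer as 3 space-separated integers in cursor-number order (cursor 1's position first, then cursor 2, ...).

Answer: 2 6 6

Derivation:
After op 1 (move_left): buffer="ybqksmm" (len 7), cursors c1@0 c2@3, authorship .......
After op 2 (move_right): buffer="ybqksmm" (len 7), cursors c1@1 c2@4, authorship .......
After op 3 (insert('b')): buffer="ybbqkbsmm" (len 9), cursors c1@2 c2@6, authorship .1...2...
After op 4 (add_cursor(6)): buffer="ybbqkbsmm" (len 9), cursors c1@2 c2@6 c3@6, authorship .1...2...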